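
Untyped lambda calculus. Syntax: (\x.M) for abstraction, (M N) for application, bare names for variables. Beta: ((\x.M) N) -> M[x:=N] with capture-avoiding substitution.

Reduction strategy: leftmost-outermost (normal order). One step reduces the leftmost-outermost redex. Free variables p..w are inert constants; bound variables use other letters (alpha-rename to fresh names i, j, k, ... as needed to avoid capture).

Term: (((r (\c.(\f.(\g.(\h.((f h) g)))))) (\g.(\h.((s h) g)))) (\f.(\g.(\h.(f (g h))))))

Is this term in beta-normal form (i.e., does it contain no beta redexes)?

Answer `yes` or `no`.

Term: (((r (\c.(\f.(\g.(\h.((f h) g)))))) (\g.(\h.((s h) g)))) (\f.(\g.(\h.(f (g h))))))
No beta redexes found.

Answer: yes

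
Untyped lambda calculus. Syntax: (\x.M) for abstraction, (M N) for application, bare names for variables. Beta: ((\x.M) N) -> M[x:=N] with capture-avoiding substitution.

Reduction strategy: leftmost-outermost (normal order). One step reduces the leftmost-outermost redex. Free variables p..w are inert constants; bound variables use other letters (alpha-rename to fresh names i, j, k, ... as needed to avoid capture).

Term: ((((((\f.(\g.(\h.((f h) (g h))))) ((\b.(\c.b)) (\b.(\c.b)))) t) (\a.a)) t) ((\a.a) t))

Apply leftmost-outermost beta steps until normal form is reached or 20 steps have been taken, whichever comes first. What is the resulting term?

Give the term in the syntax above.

Answer: ((t (\a.a)) t)

Derivation:
Step 0: ((((((\f.(\g.(\h.((f h) (g h))))) ((\b.(\c.b)) (\b.(\c.b)))) t) (\a.a)) t) ((\a.a) t))
Step 1: (((((\g.(\h.((((\b.(\c.b)) (\b.(\c.b))) h) (g h)))) t) (\a.a)) t) ((\a.a) t))
Step 2: ((((\h.((((\b.(\c.b)) (\b.(\c.b))) h) (t h))) (\a.a)) t) ((\a.a) t))
Step 3: ((((((\b.(\c.b)) (\b.(\c.b))) (\a.a)) (t (\a.a))) t) ((\a.a) t))
Step 4: (((((\c.(\b.(\c.b))) (\a.a)) (t (\a.a))) t) ((\a.a) t))
Step 5: ((((\b.(\c.b)) (t (\a.a))) t) ((\a.a) t))
Step 6: (((\c.(t (\a.a))) t) ((\a.a) t))
Step 7: ((t (\a.a)) ((\a.a) t))
Step 8: ((t (\a.a)) t)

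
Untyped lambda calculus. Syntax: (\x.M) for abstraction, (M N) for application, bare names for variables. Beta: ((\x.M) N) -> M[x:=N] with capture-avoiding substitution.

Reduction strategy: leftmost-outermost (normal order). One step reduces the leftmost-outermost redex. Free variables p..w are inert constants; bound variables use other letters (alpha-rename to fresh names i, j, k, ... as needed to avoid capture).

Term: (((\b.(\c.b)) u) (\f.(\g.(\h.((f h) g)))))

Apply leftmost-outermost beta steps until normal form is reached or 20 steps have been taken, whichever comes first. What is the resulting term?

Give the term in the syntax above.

Step 0: (((\b.(\c.b)) u) (\f.(\g.(\h.((f h) g)))))
Step 1: ((\c.u) (\f.(\g.(\h.((f h) g)))))
Step 2: u

Answer: u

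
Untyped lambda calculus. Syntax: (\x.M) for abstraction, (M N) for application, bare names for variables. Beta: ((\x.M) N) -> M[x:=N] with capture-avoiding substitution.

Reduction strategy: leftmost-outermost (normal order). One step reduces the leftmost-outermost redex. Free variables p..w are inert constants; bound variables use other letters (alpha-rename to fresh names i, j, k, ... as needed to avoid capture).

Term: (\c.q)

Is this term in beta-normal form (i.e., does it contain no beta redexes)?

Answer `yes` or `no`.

Term: (\c.q)
No beta redexes found.

Answer: yes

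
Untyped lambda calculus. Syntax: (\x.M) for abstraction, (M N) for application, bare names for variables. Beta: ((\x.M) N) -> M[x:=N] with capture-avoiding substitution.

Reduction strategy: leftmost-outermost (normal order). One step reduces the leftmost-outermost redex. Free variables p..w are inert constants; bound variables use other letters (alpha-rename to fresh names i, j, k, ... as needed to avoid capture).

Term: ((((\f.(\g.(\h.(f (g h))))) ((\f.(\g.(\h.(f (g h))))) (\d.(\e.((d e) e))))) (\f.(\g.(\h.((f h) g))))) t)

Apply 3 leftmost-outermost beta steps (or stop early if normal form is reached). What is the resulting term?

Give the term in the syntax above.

Step 0: ((((\f.(\g.(\h.(f (g h))))) ((\f.(\g.(\h.(f (g h))))) (\d.(\e.((d e) e))))) (\f.(\g.(\h.((f h) g))))) t)
Step 1: (((\g.(\h.(((\f.(\g.(\h.(f (g h))))) (\d.(\e.((d e) e)))) (g h)))) (\f.(\g.(\h.((f h) g))))) t)
Step 2: ((\h.(((\f.(\g.(\h.(f (g h))))) (\d.(\e.((d e) e)))) ((\f.(\g.(\h.((f h) g)))) h))) t)
Step 3: (((\f.(\g.(\h.(f (g h))))) (\d.(\e.((d e) e)))) ((\f.(\g.(\h.((f h) g)))) t))

Answer: (((\f.(\g.(\h.(f (g h))))) (\d.(\e.((d e) e)))) ((\f.(\g.(\h.((f h) g)))) t))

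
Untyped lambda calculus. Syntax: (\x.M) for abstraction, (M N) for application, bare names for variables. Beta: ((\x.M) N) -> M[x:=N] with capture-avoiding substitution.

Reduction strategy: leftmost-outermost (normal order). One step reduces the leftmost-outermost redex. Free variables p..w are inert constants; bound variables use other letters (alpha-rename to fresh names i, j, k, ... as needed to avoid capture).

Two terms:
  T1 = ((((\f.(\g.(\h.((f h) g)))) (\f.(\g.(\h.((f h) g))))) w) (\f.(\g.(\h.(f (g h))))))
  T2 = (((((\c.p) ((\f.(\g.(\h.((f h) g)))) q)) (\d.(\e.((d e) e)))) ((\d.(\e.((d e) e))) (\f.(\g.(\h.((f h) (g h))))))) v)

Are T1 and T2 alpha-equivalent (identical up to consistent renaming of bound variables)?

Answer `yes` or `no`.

Answer: no

Derivation:
Term 1: ((((\f.(\g.(\h.((f h) g)))) (\f.(\g.(\h.((f h) g))))) w) (\f.(\g.(\h.(f (g h))))))
Term 2: (((((\c.p) ((\f.(\g.(\h.((f h) g)))) q)) (\d.(\e.((d e) e)))) ((\d.(\e.((d e) e))) (\f.(\g.(\h.((f h) (g h))))))) v)
Alpha-equivalence: compare structure up to binder renaming.
Result: False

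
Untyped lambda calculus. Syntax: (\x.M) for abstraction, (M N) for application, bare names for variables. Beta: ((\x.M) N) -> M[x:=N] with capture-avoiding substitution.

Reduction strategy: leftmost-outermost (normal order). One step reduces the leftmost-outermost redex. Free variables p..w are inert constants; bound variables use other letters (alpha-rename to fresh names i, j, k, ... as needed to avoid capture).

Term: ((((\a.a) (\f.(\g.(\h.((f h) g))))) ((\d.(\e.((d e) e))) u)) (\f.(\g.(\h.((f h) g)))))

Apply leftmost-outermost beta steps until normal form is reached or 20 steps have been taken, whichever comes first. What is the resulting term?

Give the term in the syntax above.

Answer: (\h.(((u h) h) (\f.(\g.(\h.((f h) g))))))

Derivation:
Step 0: ((((\a.a) (\f.(\g.(\h.((f h) g))))) ((\d.(\e.((d e) e))) u)) (\f.(\g.(\h.((f h) g)))))
Step 1: (((\f.(\g.(\h.((f h) g)))) ((\d.(\e.((d e) e))) u)) (\f.(\g.(\h.((f h) g)))))
Step 2: ((\g.(\h.((((\d.(\e.((d e) e))) u) h) g))) (\f.(\g.(\h.((f h) g)))))
Step 3: (\h.((((\d.(\e.((d e) e))) u) h) (\f.(\g.(\h.((f h) g))))))
Step 4: (\h.(((\e.((u e) e)) h) (\f.(\g.(\h.((f h) g))))))
Step 5: (\h.(((u h) h) (\f.(\g.(\h.((f h) g))))))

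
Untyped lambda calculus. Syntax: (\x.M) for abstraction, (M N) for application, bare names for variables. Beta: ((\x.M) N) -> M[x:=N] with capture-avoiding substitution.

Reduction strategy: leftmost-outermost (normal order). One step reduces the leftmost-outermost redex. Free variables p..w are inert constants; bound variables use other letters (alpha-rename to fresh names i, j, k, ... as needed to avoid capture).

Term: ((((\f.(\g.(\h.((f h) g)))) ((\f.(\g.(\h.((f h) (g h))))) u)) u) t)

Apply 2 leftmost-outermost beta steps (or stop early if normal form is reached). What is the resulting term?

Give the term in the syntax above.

Answer: ((\h.((((\f.(\g.(\h.((f h) (g h))))) u) h) u)) t)

Derivation:
Step 0: ((((\f.(\g.(\h.((f h) g)))) ((\f.(\g.(\h.((f h) (g h))))) u)) u) t)
Step 1: (((\g.(\h.((((\f.(\g.(\h.((f h) (g h))))) u) h) g))) u) t)
Step 2: ((\h.((((\f.(\g.(\h.((f h) (g h))))) u) h) u)) t)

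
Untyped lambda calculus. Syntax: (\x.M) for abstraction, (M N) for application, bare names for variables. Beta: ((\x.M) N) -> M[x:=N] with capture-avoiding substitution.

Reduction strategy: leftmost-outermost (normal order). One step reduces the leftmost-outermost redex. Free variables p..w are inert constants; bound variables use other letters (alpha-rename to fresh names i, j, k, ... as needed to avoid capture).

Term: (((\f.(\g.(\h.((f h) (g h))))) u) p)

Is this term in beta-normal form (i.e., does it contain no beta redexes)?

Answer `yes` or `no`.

Answer: no

Derivation:
Term: (((\f.(\g.(\h.((f h) (g h))))) u) p)
Found 1 beta redex(es).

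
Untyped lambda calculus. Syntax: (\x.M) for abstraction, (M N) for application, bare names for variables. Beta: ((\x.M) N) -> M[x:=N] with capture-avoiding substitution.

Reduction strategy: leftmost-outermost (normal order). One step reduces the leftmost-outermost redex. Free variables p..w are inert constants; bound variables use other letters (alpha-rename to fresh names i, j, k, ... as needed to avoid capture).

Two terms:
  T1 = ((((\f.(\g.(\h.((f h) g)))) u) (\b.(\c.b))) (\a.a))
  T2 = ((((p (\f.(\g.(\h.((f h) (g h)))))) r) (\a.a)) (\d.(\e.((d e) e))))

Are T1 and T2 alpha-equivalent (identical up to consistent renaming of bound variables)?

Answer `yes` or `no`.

Answer: no

Derivation:
Term 1: ((((\f.(\g.(\h.((f h) g)))) u) (\b.(\c.b))) (\a.a))
Term 2: ((((p (\f.(\g.(\h.((f h) (g h)))))) r) (\a.a)) (\d.(\e.((d e) e))))
Alpha-equivalence: compare structure up to binder renaming.
Result: False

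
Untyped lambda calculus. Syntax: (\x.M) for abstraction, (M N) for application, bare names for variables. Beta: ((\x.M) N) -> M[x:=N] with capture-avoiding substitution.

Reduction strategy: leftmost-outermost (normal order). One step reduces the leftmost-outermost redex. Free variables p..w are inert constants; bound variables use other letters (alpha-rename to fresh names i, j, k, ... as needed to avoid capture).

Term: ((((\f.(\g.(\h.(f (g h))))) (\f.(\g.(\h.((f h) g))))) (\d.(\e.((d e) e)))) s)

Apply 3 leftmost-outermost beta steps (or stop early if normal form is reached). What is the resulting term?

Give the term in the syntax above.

Step 0: ((((\f.(\g.(\h.(f (g h))))) (\f.(\g.(\h.((f h) g))))) (\d.(\e.((d e) e)))) s)
Step 1: (((\g.(\h.((\f.(\g.(\h.((f h) g)))) (g h)))) (\d.(\e.((d e) e)))) s)
Step 2: ((\h.((\f.(\g.(\h.((f h) g)))) ((\d.(\e.((d e) e))) h))) s)
Step 3: ((\f.(\g.(\h.((f h) g)))) ((\d.(\e.((d e) e))) s))

Answer: ((\f.(\g.(\h.((f h) g)))) ((\d.(\e.((d e) e))) s))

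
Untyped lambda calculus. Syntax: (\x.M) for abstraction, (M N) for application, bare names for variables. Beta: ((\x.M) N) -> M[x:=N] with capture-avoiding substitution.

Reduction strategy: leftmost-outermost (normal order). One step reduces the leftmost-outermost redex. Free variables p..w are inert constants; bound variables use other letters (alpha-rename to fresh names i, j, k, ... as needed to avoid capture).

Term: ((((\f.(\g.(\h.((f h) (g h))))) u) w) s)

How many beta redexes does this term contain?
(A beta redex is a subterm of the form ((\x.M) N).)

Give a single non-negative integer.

Term: ((((\f.(\g.(\h.((f h) (g h))))) u) w) s)
  Redex: ((\f.(\g.(\h.((f h) (g h))))) u)
Total redexes: 1

Answer: 1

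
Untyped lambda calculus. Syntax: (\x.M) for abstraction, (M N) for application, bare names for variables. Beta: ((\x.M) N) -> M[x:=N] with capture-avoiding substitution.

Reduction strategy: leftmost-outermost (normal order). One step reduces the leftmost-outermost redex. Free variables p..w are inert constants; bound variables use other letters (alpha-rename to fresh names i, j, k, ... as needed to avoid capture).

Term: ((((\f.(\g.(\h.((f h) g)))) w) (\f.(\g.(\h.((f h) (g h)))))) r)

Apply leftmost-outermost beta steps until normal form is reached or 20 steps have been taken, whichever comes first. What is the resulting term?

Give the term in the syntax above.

Answer: ((w r) (\f.(\g.(\h.((f h) (g h))))))

Derivation:
Step 0: ((((\f.(\g.(\h.((f h) g)))) w) (\f.(\g.(\h.((f h) (g h)))))) r)
Step 1: (((\g.(\h.((w h) g))) (\f.(\g.(\h.((f h) (g h)))))) r)
Step 2: ((\h.((w h) (\f.(\g.(\h.((f h) (g h))))))) r)
Step 3: ((w r) (\f.(\g.(\h.((f h) (g h))))))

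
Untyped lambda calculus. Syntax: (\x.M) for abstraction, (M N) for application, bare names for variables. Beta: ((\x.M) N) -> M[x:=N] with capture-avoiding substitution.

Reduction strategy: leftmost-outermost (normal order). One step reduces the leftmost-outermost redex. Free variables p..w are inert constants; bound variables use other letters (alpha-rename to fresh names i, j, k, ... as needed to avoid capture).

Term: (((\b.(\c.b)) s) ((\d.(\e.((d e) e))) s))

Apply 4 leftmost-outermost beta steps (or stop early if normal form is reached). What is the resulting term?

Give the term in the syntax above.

Answer: s

Derivation:
Step 0: (((\b.(\c.b)) s) ((\d.(\e.((d e) e))) s))
Step 1: ((\c.s) ((\d.(\e.((d e) e))) s))
Step 2: s
Step 3: (normal form reached)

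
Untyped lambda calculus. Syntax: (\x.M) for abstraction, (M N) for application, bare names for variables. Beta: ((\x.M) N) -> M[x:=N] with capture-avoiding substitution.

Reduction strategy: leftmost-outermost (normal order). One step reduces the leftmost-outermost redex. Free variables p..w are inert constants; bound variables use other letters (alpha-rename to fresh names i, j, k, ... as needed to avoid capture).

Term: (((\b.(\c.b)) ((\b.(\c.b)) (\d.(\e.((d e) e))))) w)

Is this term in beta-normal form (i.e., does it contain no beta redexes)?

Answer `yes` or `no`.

Answer: no

Derivation:
Term: (((\b.(\c.b)) ((\b.(\c.b)) (\d.(\e.((d e) e))))) w)
Found 2 beta redex(es).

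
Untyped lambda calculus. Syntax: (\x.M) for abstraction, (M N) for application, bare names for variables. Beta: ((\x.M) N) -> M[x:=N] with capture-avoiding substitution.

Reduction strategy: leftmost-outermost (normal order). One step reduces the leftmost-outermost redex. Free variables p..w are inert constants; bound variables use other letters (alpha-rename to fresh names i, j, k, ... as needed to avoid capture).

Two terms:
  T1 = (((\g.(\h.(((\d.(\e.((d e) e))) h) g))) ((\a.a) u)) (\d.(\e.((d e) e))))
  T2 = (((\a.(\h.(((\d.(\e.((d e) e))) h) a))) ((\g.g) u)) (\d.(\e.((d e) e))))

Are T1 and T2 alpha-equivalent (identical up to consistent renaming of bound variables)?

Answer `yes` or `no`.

Term 1: (((\g.(\h.(((\d.(\e.((d e) e))) h) g))) ((\a.a) u)) (\d.(\e.((d e) e))))
Term 2: (((\a.(\h.(((\d.(\e.((d e) e))) h) a))) ((\g.g) u)) (\d.(\e.((d e) e))))
Alpha-equivalence: compare structure up to binder renaming.
Result: True

Answer: yes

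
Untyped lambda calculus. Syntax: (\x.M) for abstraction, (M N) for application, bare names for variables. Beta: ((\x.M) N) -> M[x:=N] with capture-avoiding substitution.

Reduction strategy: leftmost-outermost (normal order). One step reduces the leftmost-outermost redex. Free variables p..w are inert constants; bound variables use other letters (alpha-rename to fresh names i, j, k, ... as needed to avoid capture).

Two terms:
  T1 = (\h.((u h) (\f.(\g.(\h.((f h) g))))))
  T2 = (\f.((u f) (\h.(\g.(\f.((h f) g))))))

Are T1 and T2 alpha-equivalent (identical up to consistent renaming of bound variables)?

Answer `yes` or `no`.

Answer: yes

Derivation:
Term 1: (\h.((u h) (\f.(\g.(\h.((f h) g))))))
Term 2: (\f.((u f) (\h.(\g.(\f.((h f) g))))))
Alpha-equivalence: compare structure up to binder renaming.
Result: True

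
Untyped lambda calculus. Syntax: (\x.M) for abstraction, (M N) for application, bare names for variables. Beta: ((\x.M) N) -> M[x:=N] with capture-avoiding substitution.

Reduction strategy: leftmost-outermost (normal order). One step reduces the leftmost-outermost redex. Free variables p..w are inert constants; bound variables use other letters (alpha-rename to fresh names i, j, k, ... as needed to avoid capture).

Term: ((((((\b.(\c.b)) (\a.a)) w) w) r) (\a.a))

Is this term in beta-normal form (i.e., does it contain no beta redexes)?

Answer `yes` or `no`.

Answer: no

Derivation:
Term: ((((((\b.(\c.b)) (\a.a)) w) w) r) (\a.a))
Found 1 beta redex(es).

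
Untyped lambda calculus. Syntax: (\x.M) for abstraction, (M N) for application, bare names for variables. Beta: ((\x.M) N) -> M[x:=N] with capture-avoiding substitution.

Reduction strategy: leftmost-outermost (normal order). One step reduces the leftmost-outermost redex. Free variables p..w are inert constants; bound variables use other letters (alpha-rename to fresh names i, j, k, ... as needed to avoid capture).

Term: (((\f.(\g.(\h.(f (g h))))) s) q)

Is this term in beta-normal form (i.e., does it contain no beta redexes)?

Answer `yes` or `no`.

Term: (((\f.(\g.(\h.(f (g h))))) s) q)
Found 1 beta redex(es).

Answer: no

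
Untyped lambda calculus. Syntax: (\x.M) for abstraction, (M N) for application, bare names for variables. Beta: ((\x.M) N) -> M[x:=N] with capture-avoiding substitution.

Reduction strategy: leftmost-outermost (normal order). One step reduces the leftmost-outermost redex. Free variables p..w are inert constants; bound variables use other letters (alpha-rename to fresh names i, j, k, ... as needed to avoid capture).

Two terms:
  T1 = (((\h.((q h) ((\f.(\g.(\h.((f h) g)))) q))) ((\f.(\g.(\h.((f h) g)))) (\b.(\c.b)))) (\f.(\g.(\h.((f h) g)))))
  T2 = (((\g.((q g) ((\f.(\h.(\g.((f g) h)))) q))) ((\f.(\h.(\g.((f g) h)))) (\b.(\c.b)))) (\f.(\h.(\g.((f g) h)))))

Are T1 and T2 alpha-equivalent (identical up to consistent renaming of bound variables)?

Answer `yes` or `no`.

Term 1: (((\h.((q h) ((\f.(\g.(\h.((f h) g)))) q))) ((\f.(\g.(\h.((f h) g)))) (\b.(\c.b)))) (\f.(\g.(\h.((f h) g)))))
Term 2: (((\g.((q g) ((\f.(\h.(\g.((f g) h)))) q))) ((\f.(\h.(\g.((f g) h)))) (\b.(\c.b)))) (\f.(\h.(\g.((f g) h)))))
Alpha-equivalence: compare structure up to binder renaming.
Result: True

Answer: yes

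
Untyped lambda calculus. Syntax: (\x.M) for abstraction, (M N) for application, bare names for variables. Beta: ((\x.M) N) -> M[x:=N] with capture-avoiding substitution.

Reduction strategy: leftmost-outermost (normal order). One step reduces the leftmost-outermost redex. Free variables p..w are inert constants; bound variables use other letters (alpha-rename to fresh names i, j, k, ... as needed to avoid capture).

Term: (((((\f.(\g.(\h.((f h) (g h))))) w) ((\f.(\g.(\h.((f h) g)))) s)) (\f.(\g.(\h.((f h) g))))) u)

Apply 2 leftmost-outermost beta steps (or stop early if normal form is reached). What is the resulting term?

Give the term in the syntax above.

Step 0: (((((\f.(\g.(\h.((f h) (g h))))) w) ((\f.(\g.(\h.((f h) g)))) s)) (\f.(\g.(\h.((f h) g))))) u)
Step 1: ((((\g.(\h.((w h) (g h)))) ((\f.(\g.(\h.((f h) g)))) s)) (\f.(\g.(\h.((f h) g))))) u)
Step 2: (((\h.((w h) (((\f.(\g.(\h.((f h) g)))) s) h))) (\f.(\g.(\h.((f h) g))))) u)

Answer: (((\h.((w h) (((\f.(\g.(\h.((f h) g)))) s) h))) (\f.(\g.(\h.((f h) g))))) u)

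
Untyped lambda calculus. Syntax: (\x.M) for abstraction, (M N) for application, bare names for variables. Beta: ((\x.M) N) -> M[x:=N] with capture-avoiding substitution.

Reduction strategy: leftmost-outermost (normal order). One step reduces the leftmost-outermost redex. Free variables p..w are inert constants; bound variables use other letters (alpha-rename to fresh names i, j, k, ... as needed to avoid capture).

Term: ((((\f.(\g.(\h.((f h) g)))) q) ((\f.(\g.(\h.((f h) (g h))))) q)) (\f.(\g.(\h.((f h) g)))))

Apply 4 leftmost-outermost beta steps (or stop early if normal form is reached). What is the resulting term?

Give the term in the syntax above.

Answer: ((q (\f.(\g.(\h.((f h) g))))) (\g.(\h.((q h) (g h)))))

Derivation:
Step 0: ((((\f.(\g.(\h.((f h) g)))) q) ((\f.(\g.(\h.((f h) (g h))))) q)) (\f.(\g.(\h.((f h) g)))))
Step 1: (((\g.(\h.((q h) g))) ((\f.(\g.(\h.((f h) (g h))))) q)) (\f.(\g.(\h.((f h) g)))))
Step 2: ((\h.((q h) ((\f.(\g.(\h.((f h) (g h))))) q))) (\f.(\g.(\h.((f h) g)))))
Step 3: ((q (\f.(\g.(\h.((f h) g))))) ((\f.(\g.(\h.((f h) (g h))))) q))
Step 4: ((q (\f.(\g.(\h.((f h) g))))) (\g.(\h.((q h) (g h)))))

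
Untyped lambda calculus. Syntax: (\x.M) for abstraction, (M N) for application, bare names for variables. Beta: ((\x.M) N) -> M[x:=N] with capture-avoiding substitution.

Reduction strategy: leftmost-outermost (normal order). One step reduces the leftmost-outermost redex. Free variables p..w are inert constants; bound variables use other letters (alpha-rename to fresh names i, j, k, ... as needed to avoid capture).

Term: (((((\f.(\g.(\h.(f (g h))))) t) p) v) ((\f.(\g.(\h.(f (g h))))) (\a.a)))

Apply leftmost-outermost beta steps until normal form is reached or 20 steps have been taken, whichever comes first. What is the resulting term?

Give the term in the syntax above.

Answer: ((t (p v)) (\g.(\h.(g h))))

Derivation:
Step 0: (((((\f.(\g.(\h.(f (g h))))) t) p) v) ((\f.(\g.(\h.(f (g h))))) (\a.a)))
Step 1: ((((\g.(\h.(t (g h)))) p) v) ((\f.(\g.(\h.(f (g h))))) (\a.a)))
Step 2: (((\h.(t (p h))) v) ((\f.(\g.(\h.(f (g h))))) (\a.a)))
Step 3: ((t (p v)) ((\f.(\g.(\h.(f (g h))))) (\a.a)))
Step 4: ((t (p v)) (\g.(\h.((\a.a) (g h)))))
Step 5: ((t (p v)) (\g.(\h.(g h))))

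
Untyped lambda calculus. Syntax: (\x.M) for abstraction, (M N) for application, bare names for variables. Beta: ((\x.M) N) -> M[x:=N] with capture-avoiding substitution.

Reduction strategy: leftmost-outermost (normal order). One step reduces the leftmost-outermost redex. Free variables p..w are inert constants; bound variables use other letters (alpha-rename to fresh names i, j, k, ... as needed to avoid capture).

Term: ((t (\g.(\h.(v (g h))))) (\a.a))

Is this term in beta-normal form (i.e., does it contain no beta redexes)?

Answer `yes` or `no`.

Term: ((t (\g.(\h.(v (g h))))) (\a.a))
No beta redexes found.

Answer: yes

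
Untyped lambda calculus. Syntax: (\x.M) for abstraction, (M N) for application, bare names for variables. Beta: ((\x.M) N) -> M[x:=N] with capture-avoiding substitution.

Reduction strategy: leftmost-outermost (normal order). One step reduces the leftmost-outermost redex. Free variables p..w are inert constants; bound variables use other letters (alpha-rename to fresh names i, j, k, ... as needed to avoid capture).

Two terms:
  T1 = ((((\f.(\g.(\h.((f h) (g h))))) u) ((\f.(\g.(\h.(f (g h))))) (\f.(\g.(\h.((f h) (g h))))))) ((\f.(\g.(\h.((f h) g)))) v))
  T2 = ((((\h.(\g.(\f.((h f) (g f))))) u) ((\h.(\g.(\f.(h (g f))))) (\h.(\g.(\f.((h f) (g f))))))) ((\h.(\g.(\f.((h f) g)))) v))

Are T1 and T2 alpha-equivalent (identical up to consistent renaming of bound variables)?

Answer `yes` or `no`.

Term 1: ((((\f.(\g.(\h.((f h) (g h))))) u) ((\f.(\g.(\h.(f (g h))))) (\f.(\g.(\h.((f h) (g h))))))) ((\f.(\g.(\h.((f h) g)))) v))
Term 2: ((((\h.(\g.(\f.((h f) (g f))))) u) ((\h.(\g.(\f.(h (g f))))) (\h.(\g.(\f.((h f) (g f))))))) ((\h.(\g.(\f.((h f) g)))) v))
Alpha-equivalence: compare structure up to binder renaming.
Result: True

Answer: yes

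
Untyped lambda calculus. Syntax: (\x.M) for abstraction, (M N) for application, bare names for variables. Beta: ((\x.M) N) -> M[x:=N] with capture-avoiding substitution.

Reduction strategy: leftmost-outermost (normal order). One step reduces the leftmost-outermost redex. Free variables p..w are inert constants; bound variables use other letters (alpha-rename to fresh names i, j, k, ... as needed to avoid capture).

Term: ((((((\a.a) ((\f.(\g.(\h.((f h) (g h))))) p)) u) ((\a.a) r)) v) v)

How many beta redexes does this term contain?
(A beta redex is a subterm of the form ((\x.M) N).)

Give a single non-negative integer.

Answer: 3

Derivation:
Term: ((((((\a.a) ((\f.(\g.(\h.((f h) (g h))))) p)) u) ((\a.a) r)) v) v)
  Redex: ((\a.a) ((\f.(\g.(\h.((f h) (g h))))) p))
  Redex: ((\f.(\g.(\h.((f h) (g h))))) p)
  Redex: ((\a.a) r)
Total redexes: 3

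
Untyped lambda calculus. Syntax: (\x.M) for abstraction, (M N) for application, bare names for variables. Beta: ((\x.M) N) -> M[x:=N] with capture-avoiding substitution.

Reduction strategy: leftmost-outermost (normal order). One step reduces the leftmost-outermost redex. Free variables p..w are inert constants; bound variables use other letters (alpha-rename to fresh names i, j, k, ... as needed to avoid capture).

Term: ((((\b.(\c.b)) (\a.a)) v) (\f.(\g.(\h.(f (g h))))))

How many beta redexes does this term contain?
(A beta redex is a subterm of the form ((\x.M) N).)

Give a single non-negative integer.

Term: ((((\b.(\c.b)) (\a.a)) v) (\f.(\g.(\h.(f (g h))))))
  Redex: ((\b.(\c.b)) (\a.a))
Total redexes: 1

Answer: 1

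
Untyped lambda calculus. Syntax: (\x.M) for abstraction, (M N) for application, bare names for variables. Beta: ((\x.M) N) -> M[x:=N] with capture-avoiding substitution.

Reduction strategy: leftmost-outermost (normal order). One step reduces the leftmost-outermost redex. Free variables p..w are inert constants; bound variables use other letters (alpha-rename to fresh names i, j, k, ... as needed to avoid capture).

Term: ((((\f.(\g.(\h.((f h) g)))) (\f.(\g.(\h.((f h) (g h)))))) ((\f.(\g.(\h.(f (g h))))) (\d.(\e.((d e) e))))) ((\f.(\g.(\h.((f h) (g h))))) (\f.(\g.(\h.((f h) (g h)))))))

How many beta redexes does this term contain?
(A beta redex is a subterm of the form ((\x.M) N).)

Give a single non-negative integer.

Answer: 3

Derivation:
Term: ((((\f.(\g.(\h.((f h) g)))) (\f.(\g.(\h.((f h) (g h)))))) ((\f.(\g.(\h.(f (g h))))) (\d.(\e.((d e) e))))) ((\f.(\g.(\h.((f h) (g h))))) (\f.(\g.(\h.((f h) (g h)))))))
  Redex: ((\f.(\g.(\h.((f h) g)))) (\f.(\g.(\h.((f h) (g h))))))
  Redex: ((\f.(\g.(\h.(f (g h))))) (\d.(\e.((d e) e))))
  Redex: ((\f.(\g.(\h.((f h) (g h))))) (\f.(\g.(\h.((f h) (g h))))))
Total redexes: 3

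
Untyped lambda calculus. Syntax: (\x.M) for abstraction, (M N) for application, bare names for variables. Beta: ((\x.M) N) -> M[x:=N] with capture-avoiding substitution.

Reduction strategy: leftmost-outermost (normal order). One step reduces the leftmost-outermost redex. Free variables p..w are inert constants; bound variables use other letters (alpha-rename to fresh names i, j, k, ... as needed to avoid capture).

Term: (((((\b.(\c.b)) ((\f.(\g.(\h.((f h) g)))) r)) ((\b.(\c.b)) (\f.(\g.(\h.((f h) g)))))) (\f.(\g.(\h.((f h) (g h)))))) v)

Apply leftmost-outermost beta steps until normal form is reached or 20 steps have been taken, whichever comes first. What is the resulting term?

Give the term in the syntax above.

Answer: ((r v) (\f.(\g.(\h.((f h) (g h))))))

Derivation:
Step 0: (((((\b.(\c.b)) ((\f.(\g.(\h.((f h) g)))) r)) ((\b.(\c.b)) (\f.(\g.(\h.((f h) g)))))) (\f.(\g.(\h.((f h) (g h)))))) v)
Step 1: ((((\c.((\f.(\g.(\h.((f h) g)))) r)) ((\b.(\c.b)) (\f.(\g.(\h.((f h) g)))))) (\f.(\g.(\h.((f h) (g h)))))) v)
Step 2: ((((\f.(\g.(\h.((f h) g)))) r) (\f.(\g.(\h.((f h) (g h)))))) v)
Step 3: (((\g.(\h.((r h) g))) (\f.(\g.(\h.((f h) (g h)))))) v)
Step 4: ((\h.((r h) (\f.(\g.(\h.((f h) (g h))))))) v)
Step 5: ((r v) (\f.(\g.(\h.((f h) (g h))))))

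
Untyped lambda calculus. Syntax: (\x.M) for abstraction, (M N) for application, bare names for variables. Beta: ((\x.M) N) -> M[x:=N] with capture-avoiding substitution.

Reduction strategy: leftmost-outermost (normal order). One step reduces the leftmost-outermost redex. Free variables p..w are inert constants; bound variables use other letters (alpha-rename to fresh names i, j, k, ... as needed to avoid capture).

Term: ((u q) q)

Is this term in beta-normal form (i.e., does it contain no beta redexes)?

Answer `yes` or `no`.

Answer: yes

Derivation:
Term: ((u q) q)
No beta redexes found.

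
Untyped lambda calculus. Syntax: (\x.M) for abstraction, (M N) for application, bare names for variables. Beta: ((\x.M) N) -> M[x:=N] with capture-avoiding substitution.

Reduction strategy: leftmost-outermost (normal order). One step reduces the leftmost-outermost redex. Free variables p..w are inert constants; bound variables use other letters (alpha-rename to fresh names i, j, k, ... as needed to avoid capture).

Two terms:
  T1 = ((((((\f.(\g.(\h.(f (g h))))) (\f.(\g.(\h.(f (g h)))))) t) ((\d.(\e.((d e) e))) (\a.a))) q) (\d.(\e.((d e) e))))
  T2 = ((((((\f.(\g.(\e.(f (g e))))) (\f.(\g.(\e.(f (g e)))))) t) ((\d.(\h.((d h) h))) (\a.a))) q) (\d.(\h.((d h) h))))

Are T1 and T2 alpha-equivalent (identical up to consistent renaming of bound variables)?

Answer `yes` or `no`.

Answer: yes

Derivation:
Term 1: ((((((\f.(\g.(\h.(f (g h))))) (\f.(\g.(\h.(f (g h)))))) t) ((\d.(\e.((d e) e))) (\a.a))) q) (\d.(\e.((d e) e))))
Term 2: ((((((\f.(\g.(\e.(f (g e))))) (\f.(\g.(\e.(f (g e)))))) t) ((\d.(\h.((d h) h))) (\a.a))) q) (\d.(\h.((d h) h))))
Alpha-equivalence: compare structure up to binder renaming.
Result: True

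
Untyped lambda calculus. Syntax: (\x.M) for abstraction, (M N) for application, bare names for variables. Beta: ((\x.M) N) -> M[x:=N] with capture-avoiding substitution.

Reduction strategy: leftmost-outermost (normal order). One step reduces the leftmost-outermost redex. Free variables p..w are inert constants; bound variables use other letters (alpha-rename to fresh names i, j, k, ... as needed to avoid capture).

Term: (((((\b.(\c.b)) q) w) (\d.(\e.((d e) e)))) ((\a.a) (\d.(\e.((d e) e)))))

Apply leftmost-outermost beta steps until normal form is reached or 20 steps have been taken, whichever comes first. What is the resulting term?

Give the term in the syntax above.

Answer: ((q (\d.(\e.((d e) e)))) (\d.(\e.((d e) e))))

Derivation:
Step 0: (((((\b.(\c.b)) q) w) (\d.(\e.((d e) e)))) ((\a.a) (\d.(\e.((d e) e)))))
Step 1: ((((\c.q) w) (\d.(\e.((d e) e)))) ((\a.a) (\d.(\e.((d e) e)))))
Step 2: ((q (\d.(\e.((d e) e)))) ((\a.a) (\d.(\e.((d e) e)))))
Step 3: ((q (\d.(\e.((d e) e)))) (\d.(\e.((d e) e))))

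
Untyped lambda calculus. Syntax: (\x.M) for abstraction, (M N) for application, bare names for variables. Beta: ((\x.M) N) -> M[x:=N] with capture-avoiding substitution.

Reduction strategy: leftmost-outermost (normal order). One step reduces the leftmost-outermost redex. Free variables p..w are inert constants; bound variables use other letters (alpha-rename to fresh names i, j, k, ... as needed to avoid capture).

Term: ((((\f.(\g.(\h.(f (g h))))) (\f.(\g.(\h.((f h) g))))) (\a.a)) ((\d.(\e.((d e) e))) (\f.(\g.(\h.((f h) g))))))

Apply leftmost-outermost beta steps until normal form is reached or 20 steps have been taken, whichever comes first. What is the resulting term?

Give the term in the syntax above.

Answer: (\g.(\h.((h g) h)))

Derivation:
Step 0: ((((\f.(\g.(\h.(f (g h))))) (\f.(\g.(\h.((f h) g))))) (\a.a)) ((\d.(\e.((d e) e))) (\f.(\g.(\h.((f h) g))))))
Step 1: (((\g.(\h.((\f.(\g.(\h.((f h) g)))) (g h)))) (\a.a)) ((\d.(\e.((d e) e))) (\f.(\g.(\h.((f h) g))))))
Step 2: ((\h.((\f.(\g.(\h.((f h) g)))) ((\a.a) h))) ((\d.(\e.((d e) e))) (\f.(\g.(\h.((f h) g))))))
Step 3: ((\f.(\g.(\h.((f h) g)))) ((\a.a) ((\d.(\e.((d e) e))) (\f.(\g.(\h.((f h) g)))))))
Step 4: (\g.(\h.((((\a.a) ((\d.(\e.((d e) e))) (\f.(\g.(\h.((f h) g)))))) h) g)))
Step 5: (\g.(\h.((((\d.(\e.((d e) e))) (\f.(\g.(\h.((f h) g))))) h) g)))
Step 6: (\g.(\h.(((\e.(((\f.(\g.(\h.((f h) g)))) e) e)) h) g)))
Step 7: (\g.(\h.((((\f.(\g.(\h.((f h) g)))) h) h) g)))
Step 8: (\g.(\h.(((\g.(\i.((h i) g))) h) g)))
Step 9: (\g.(\h.((\i.((h i) h)) g)))
Step 10: (\g.(\h.((h g) h)))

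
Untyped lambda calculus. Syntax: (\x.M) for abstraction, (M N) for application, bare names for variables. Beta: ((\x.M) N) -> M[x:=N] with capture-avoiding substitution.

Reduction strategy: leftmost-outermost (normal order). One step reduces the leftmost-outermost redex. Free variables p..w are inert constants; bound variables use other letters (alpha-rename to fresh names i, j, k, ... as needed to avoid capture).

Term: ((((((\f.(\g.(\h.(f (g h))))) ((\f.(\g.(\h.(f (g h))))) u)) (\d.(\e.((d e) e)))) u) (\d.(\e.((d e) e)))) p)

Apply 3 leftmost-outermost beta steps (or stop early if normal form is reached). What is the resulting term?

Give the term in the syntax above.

Answer: (((((\f.(\g.(\h.(f (g h))))) u) ((\d.(\e.((d e) e))) u)) (\d.(\e.((d e) e)))) p)

Derivation:
Step 0: ((((((\f.(\g.(\h.(f (g h))))) ((\f.(\g.(\h.(f (g h))))) u)) (\d.(\e.((d e) e)))) u) (\d.(\e.((d e) e)))) p)
Step 1: (((((\g.(\h.(((\f.(\g.(\h.(f (g h))))) u) (g h)))) (\d.(\e.((d e) e)))) u) (\d.(\e.((d e) e)))) p)
Step 2: ((((\h.(((\f.(\g.(\h.(f (g h))))) u) ((\d.(\e.((d e) e))) h))) u) (\d.(\e.((d e) e)))) p)
Step 3: (((((\f.(\g.(\h.(f (g h))))) u) ((\d.(\e.((d e) e))) u)) (\d.(\e.((d e) e)))) p)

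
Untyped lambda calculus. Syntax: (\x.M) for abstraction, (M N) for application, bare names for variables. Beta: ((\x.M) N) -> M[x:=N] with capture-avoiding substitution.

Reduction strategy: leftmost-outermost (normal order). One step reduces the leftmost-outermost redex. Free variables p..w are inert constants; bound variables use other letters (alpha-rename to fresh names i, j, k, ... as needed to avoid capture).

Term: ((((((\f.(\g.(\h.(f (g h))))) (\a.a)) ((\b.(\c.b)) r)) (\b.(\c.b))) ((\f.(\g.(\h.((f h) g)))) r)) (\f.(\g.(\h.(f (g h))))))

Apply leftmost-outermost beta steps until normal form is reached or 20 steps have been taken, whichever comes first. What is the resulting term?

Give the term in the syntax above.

Answer: ((r (\g.(\h.((r h) g)))) (\f.(\g.(\h.(f (g h))))))

Derivation:
Step 0: ((((((\f.(\g.(\h.(f (g h))))) (\a.a)) ((\b.(\c.b)) r)) (\b.(\c.b))) ((\f.(\g.(\h.((f h) g)))) r)) (\f.(\g.(\h.(f (g h))))))
Step 1: (((((\g.(\h.((\a.a) (g h)))) ((\b.(\c.b)) r)) (\b.(\c.b))) ((\f.(\g.(\h.((f h) g)))) r)) (\f.(\g.(\h.(f (g h))))))
Step 2: ((((\h.((\a.a) (((\b.(\c.b)) r) h))) (\b.(\c.b))) ((\f.(\g.(\h.((f h) g)))) r)) (\f.(\g.(\h.(f (g h))))))
Step 3: ((((\a.a) (((\b.(\c.b)) r) (\b.(\c.b)))) ((\f.(\g.(\h.((f h) g)))) r)) (\f.(\g.(\h.(f (g h))))))
Step 4: (((((\b.(\c.b)) r) (\b.(\c.b))) ((\f.(\g.(\h.((f h) g)))) r)) (\f.(\g.(\h.(f (g h))))))
Step 5: ((((\c.r) (\b.(\c.b))) ((\f.(\g.(\h.((f h) g)))) r)) (\f.(\g.(\h.(f (g h))))))
Step 6: ((r ((\f.(\g.(\h.((f h) g)))) r)) (\f.(\g.(\h.(f (g h))))))
Step 7: ((r (\g.(\h.((r h) g)))) (\f.(\g.(\h.(f (g h))))))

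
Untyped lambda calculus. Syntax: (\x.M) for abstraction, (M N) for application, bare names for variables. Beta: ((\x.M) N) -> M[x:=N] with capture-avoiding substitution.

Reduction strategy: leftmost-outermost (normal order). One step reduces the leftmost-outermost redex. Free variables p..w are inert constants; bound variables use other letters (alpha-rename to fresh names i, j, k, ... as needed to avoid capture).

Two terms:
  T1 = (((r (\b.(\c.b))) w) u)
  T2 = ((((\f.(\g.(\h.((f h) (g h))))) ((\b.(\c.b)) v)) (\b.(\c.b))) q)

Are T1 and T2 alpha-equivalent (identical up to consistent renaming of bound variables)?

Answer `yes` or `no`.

Term 1: (((r (\b.(\c.b))) w) u)
Term 2: ((((\f.(\g.(\h.((f h) (g h))))) ((\b.(\c.b)) v)) (\b.(\c.b))) q)
Alpha-equivalence: compare structure up to binder renaming.
Result: False

Answer: no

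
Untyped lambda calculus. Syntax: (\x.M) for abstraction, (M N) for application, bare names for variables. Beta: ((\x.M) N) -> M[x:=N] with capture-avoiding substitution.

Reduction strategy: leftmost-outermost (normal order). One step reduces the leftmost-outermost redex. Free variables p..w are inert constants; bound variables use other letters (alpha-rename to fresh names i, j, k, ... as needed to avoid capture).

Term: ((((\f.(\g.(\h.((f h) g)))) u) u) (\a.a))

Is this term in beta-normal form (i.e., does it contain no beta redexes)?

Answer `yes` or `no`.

Answer: no

Derivation:
Term: ((((\f.(\g.(\h.((f h) g)))) u) u) (\a.a))
Found 1 beta redex(es).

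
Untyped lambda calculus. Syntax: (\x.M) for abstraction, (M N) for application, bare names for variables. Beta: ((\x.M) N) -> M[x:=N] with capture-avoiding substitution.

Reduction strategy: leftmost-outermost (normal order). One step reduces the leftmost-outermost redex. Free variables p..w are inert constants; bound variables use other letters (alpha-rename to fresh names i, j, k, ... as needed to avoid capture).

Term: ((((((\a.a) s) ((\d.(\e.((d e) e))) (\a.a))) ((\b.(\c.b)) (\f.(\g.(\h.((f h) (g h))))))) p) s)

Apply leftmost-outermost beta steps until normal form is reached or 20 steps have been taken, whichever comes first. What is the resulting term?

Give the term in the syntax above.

Step 0: ((((((\a.a) s) ((\d.(\e.((d e) e))) (\a.a))) ((\b.(\c.b)) (\f.(\g.(\h.((f h) (g h))))))) p) s)
Step 1: ((((s ((\d.(\e.((d e) e))) (\a.a))) ((\b.(\c.b)) (\f.(\g.(\h.((f h) (g h))))))) p) s)
Step 2: ((((s (\e.(((\a.a) e) e))) ((\b.(\c.b)) (\f.(\g.(\h.((f h) (g h))))))) p) s)
Step 3: ((((s (\e.(e e))) ((\b.(\c.b)) (\f.(\g.(\h.((f h) (g h))))))) p) s)
Step 4: ((((s (\e.(e e))) (\c.(\f.(\g.(\h.((f h) (g h))))))) p) s)

Answer: ((((s (\e.(e e))) (\c.(\f.(\g.(\h.((f h) (g h))))))) p) s)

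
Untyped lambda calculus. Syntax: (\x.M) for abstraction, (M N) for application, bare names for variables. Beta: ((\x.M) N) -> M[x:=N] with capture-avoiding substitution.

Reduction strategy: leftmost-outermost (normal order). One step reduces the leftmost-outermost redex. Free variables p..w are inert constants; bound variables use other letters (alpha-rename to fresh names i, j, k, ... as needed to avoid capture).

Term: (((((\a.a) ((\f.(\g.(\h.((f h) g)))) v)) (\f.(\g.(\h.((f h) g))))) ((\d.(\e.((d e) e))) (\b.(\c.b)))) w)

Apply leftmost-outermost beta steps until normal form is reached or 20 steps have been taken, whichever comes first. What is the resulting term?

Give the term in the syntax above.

Step 0: (((((\a.a) ((\f.(\g.(\h.((f h) g)))) v)) (\f.(\g.(\h.((f h) g))))) ((\d.(\e.((d e) e))) (\b.(\c.b)))) w)
Step 1: (((((\f.(\g.(\h.((f h) g)))) v) (\f.(\g.(\h.((f h) g))))) ((\d.(\e.((d e) e))) (\b.(\c.b)))) w)
Step 2: ((((\g.(\h.((v h) g))) (\f.(\g.(\h.((f h) g))))) ((\d.(\e.((d e) e))) (\b.(\c.b)))) w)
Step 3: (((\h.((v h) (\f.(\g.(\h.((f h) g)))))) ((\d.(\e.((d e) e))) (\b.(\c.b)))) w)
Step 4: (((v ((\d.(\e.((d e) e))) (\b.(\c.b)))) (\f.(\g.(\h.((f h) g))))) w)
Step 5: (((v (\e.(((\b.(\c.b)) e) e))) (\f.(\g.(\h.((f h) g))))) w)
Step 6: (((v (\e.((\c.e) e))) (\f.(\g.(\h.((f h) g))))) w)
Step 7: (((v (\e.e)) (\f.(\g.(\h.((f h) g))))) w)

Answer: (((v (\e.e)) (\f.(\g.(\h.((f h) g))))) w)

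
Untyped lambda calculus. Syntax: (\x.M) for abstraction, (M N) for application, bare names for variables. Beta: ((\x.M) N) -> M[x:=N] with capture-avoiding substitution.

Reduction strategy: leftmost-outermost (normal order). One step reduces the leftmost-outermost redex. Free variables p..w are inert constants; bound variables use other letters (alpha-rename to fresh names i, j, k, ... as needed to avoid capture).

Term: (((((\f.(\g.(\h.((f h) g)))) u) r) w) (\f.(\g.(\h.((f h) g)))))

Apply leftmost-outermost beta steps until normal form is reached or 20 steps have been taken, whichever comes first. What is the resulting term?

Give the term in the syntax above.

Step 0: (((((\f.(\g.(\h.((f h) g)))) u) r) w) (\f.(\g.(\h.((f h) g)))))
Step 1: ((((\g.(\h.((u h) g))) r) w) (\f.(\g.(\h.((f h) g)))))
Step 2: (((\h.((u h) r)) w) (\f.(\g.(\h.((f h) g)))))
Step 3: (((u w) r) (\f.(\g.(\h.((f h) g)))))

Answer: (((u w) r) (\f.(\g.(\h.((f h) g)))))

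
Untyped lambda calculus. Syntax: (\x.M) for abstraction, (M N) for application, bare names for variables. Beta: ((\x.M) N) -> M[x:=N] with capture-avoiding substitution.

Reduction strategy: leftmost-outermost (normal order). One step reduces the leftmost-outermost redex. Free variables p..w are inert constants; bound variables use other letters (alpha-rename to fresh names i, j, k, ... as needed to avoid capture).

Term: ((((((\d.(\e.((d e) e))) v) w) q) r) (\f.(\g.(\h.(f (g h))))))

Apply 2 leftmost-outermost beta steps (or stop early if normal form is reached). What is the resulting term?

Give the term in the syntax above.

Step 0: ((((((\d.(\e.((d e) e))) v) w) q) r) (\f.(\g.(\h.(f (g h))))))
Step 1: (((((\e.((v e) e)) w) q) r) (\f.(\g.(\h.(f (g h))))))
Step 2: (((((v w) w) q) r) (\f.(\g.(\h.(f (g h))))))

Answer: (((((v w) w) q) r) (\f.(\g.(\h.(f (g h))))))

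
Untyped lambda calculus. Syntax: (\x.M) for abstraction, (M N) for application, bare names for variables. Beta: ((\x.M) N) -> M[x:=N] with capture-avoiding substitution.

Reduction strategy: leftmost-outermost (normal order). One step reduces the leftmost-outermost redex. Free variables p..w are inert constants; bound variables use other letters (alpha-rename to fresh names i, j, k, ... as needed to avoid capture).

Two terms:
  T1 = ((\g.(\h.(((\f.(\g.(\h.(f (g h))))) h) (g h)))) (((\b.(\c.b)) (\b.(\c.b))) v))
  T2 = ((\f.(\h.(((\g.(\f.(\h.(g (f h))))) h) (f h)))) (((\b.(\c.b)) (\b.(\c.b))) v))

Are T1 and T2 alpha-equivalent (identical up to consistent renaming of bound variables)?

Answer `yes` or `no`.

Term 1: ((\g.(\h.(((\f.(\g.(\h.(f (g h))))) h) (g h)))) (((\b.(\c.b)) (\b.(\c.b))) v))
Term 2: ((\f.(\h.(((\g.(\f.(\h.(g (f h))))) h) (f h)))) (((\b.(\c.b)) (\b.(\c.b))) v))
Alpha-equivalence: compare structure up to binder renaming.
Result: True

Answer: yes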